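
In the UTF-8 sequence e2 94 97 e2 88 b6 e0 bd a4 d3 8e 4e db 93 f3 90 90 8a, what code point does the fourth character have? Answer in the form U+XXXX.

U+04CE

Offset 0: leading byte 0xE2 = 11100010 → 3-byte char #1 = E2 94 97.
Offset 3: leading byte 0xE2 = 11100010 → 3-byte char #2 = E2 88 B6.
Offset 6: leading byte 0xE0 = 11100000 → 3-byte char #3 = E0 BD A4.
Offset 9: leading byte 0xD3 = 11010011 → 2-byte char #4 = D3 8E.
Leading byte 0xD3 = 11010011 matches 110xxxxx → 2-byte sequence.
Byte 1: 0xD3 = 11010011, payload 10011 (5 bits).
Byte 2: 0x8E = 10001110 (10xxxxxx ✓), payload 001110.
Concatenate: 10011001110 = 0x4CE (11 bits → U+04CE).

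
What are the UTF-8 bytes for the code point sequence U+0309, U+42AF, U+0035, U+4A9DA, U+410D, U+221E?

U+0309: 2-byte form → CC 89.
U+42AF: 3-byte form → E4 8A AF.
U+0035: 1-byte form → 35.
U+4A9DA: 4-byte form → F1 8A A7 9A.
U+410D: 3-byte form → E4 84 8D.
U+221E: 3-byte form → E2 88 9E.
Concatenated (16 bytes): CC 89 E4 8A AF 35 F1 8A A7 9A E4 84 8D E2 88 9E.

CC 89 E4 8A AF 35 F1 8A A7 9A E4 84 8D E2 88 9E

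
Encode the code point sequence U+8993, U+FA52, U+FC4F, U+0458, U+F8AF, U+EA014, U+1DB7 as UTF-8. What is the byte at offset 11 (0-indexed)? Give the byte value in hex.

0xEF

U+8993 → 3-byte form E8 A6 93 at offsets 0–2.
U+FA52 → 3-byte form EF A9 92 at offsets 3–5.
U+FC4F → 3-byte form EF B1 8F at offsets 6–8.
U+0458 → 2-byte form D1 98 at offsets 9–10.
U+F8AF → 3-byte form EF A2 AF at offsets 11–13.
Offset 11 falls in char 5's range; it's byte 1 of EF A2 AF = 0xEF.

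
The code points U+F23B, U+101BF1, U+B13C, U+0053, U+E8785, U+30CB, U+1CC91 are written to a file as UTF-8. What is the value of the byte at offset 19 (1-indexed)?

0xF0

1-indexed offset 19 is 0-indexed offset 18.
U+F23B → 3-byte form EF 88 BB at offsets 0–2.
U+101BF1 → 4-byte form F4 81 AF B1 at offsets 3–6.
U+B13C → 3-byte form EB 84 BC at offsets 7–9.
U+0053 → 1-byte form 53 at offsets 10–10.
U+E8785 → 4-byte form F3 A8 9E 85 at offsets 11–14.
U+30CB → 3-byte form E3 83 8B at offsets 15–17.
U+1CC91 → 4-byte form F0 9C B2 91 at offsets 18–21.
Offset 18 falls in char 7's range; it's byte 1 of F0 9C B2 91 = 0xF0.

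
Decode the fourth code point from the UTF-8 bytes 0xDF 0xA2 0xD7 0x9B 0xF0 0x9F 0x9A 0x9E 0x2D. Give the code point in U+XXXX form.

Offset 0: leading byte 0xDF = 11011111 → 2-byte char #1 = DF A2.
Offset 2: leading byte 0xD7 = 11010111 → 2-byte char #2 = D7 9B.
Offset 4: leading byte 0xF0 = 11110000 → 4-byte char #3 = F0 9F 9A 9E.
Offset 8: leading byte 0x2D = 00101101 → 1-byte char #4 = 2D.
Leading byte 0x2D = 00101101 matches 0xxxxxxx → 1-byte sequence.
Byte 1: 0x2D = 00101101, payload 0101101 (7 bits).
Concatenate: 0101101 = 0x2D (7 bits → U+002D).

U+002D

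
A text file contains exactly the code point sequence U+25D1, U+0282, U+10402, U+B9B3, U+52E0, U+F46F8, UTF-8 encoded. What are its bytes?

E2 97 91 CA 82 F0 90 90 82 EB A6 B3 E5 8B A0 F3 B4 9B B8

U+25D1: 3-byte form → E2 97 91.
U+0282: 2-byte form → CA 82.
U+10402: 4-byte form → F0 90 90 82.
U+B9B3: 3-byte form → EB A6 B3.
U+52E0: 3-byte form → E5 8B A0.
U+F46F8: 4-byte form → F3 B4 9B B8.
Concatenated (19 bytes): E2 97 91 CA 82 F0 90 90 82 EB A6 B3 E5 8B A0 F3 B4 9B B8.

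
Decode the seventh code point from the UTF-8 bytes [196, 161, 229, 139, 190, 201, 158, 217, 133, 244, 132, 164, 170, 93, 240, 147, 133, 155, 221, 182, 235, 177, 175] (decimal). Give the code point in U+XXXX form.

U+1315B

Offset 0: leading byte 0xC4 = 11000100 → 2-byte char #1 = C4 A1.
Offset 2: leading byte 0xE5 = 11100101 → 3-byte char #2 = E5 8B BE.
Offset 5: leading byte 0xC9 = 11001001 → 2-byte char #3 = C9 9E.
Offset 7: leading byte 0xD9 = 11011001 → 2-byte char #4 = D9 85.
Offset 9: leading byte 0xF4 = 11110100 → 4-byte char #5 = F4 84 A4 AA.
Offset 13: leading byte 0x5D = 01011101 → 1-byte char #6 = 5D.
Offset 14: leading byte 0xF0 = 11110000 → 4-byte char #7 = F0 93 85 9B.
Leading byte 0xF0 = 11110000 matches 11110xxx → 4-byte sequence.
Byte 1: 0xF0 = 11110000, payload 000 (3 bits).
Byte 2: 0x93 = 10010011 (10xxxxxx ✓), payload 010011.
Byte 3: 0x85 = 10000101 (10xxxxxx ✓), payload 000101.
Byte 4: 0x9B = 10011011 (10xxxxxx ✓), payload 011011.
Concatenate: 000010011000101011011 = 0x1315B (21 bits → U+1315B).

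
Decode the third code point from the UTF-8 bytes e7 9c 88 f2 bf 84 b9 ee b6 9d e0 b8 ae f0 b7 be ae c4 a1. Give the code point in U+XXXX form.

Offset 0: leading byte 0xE7 = 11100111 → 3-byte char #1 = E7 9C 88.
Offset 3: leading byte 0xF2 = 11110010 → 4-byte char #2 = F2 BF 84 B9.
Offset 7: leading byte 0xEE = 11101110 → 3-byte char #3 = EE B6 9D.
Leading byte 0xEE = 11101110 matches 1110xxxx → 3-byte sequence.
Byte 1: 0xEE = 11101110, payload 1110 (4 bits).
Byte 2: 0xB6 = 10110110 (10xxxxxx ✓), payload 110110.
Byte 3: 0x9D = 10011101 (10xxxxxx ✓), payload 011101.
Concatenate: 1110110110011101 = 0xED9D (16 bits → U+ED9D).

U+ED9D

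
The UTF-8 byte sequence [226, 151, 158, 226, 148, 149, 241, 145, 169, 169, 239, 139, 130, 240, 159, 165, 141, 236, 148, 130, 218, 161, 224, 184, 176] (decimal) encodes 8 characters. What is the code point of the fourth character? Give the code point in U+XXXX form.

U+F2C2

Offset 0: leading byte 0xE2 = 11100010 → 3-byte char #1 = E2 97 9E.
Offset 3: leading byte 0xE2 = 11100010 → 3-byte char #2 = E2 94 95.
Offset 6: leading byte 0xF1 = 11110001 → 4-byte char #3 = F1 91 A9 A9.
Offset 10: leading byte 0xEF = 11101111 → 3-byte char #4 = EF 8B 82.
Leading byte 0xEF = 11101111 matches 1110xxxx → 3-byte sequence.
Byte 1: 0xEF = 11101111, payload 1111 (4 bits).
Byte 2: 0x8B = 10001011 (10xxxxxx ✓), payload 001011.
Byte 3: 0x82 = 10000010 (10xxxxxx ✓), payload 000010.
Concatenate: 1111001011000010 = 0xF2C2 (16 bits → U+F2C2).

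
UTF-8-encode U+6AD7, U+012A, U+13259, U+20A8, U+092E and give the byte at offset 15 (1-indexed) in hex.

0xAE

1-indexed offset 15 is 0-indexed offset 14.
U+6AD7 → 3-byte form E6 AB 97 at offsets 0–2.
U+012A → 2-byte form C4 AA at offsets 3–4.
U+13259 → 4-byte form F0 93 89 99 at offsets 5–8.
U+20A8 → 3-byte form E2 82 A8 at offsets 9–11.
U+092E → 3-byte form E0 A4 AE at offsets 12–14.
Offset 14 falls in char 5's range; it's byte 3 of E0 A4 AE = 0xAE.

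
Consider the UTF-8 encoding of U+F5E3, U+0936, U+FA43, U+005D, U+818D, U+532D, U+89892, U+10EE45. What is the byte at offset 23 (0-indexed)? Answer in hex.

U+F5E3 → 3-byte form EF 97 A3 at offsets 0–2.
U+0936 → 3-byte form E0 A4 B6 at offsets 3–5.
U+FA43 → 3-byte form EF A9 83 at offsets 6–8.
U+005D → 1-byte form 5D at offsets 9–9.
U+818D → 3-byte form E8 86 8D at offsets 10–12.
U+532D → 3-byte form E5 8C AD at offsets 13–15.
U+89892 → 4-byte form F2 89 A2 92 at offsets 16–19.
U+10EE45 → 4-byte form F4 8E B9 85 at offsets 20–23.
Offset 23 falls in char 8's range; it's byte 4 of F4 8E B9 85 = 0x85.

0x85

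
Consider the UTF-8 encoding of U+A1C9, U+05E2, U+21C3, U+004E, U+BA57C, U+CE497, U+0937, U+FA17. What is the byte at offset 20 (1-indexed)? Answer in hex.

1-indexed offset 20 is 0-indexed offset 19.
U+A1C9 → 3-byte form EA 87 89 at offsets 0–2.
U+05E2 → 2-byte form D7 A2 at offsets 3–4.
U+21C3 → 3-byte form E2 87 83 at offsets 5–7.
U+004E → 1-byte form 4E at offsets 8–8.
U+BA57C → 4-byte form F2 BA 95 BC at offsets 9–12.
U+CE497 → 4-byte form F3 8E 92 97 at offsets 13–16.
U+0937 → 3-byte form E0 A4 B7 at offsets 17–19.
Offset 19 falls in char 7's range; it's byte 3 of E0 A4 B7 = 0xB7.

0xB7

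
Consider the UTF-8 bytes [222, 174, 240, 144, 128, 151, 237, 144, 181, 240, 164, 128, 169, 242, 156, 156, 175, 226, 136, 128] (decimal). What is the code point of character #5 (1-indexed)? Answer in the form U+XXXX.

U+9C72F

Offset 0: leading byte 0xDE = 11011110 → 2-byte char #1 = DE AE.
Offset 2: leading byte 0xF0 = 11110000 → 4-byte char #2 = F0 90 80 97.
Offset 6: leading byte 0xED = 11101101 → 3-byte char #3 = ED 90 B5.
Offset 9: leading byte 0xF0 = 11110000 → 4-byte char #4 = F0 A4 80 A9.
Offset 13: leading byte 0xF2 = 11110010 → 4-byte char #5 = F2 9C 9C AF.
Leading byte 0xF2 = 11110010 matches 11110xxx → 4-byte sequence.
Byte 1: 0xF2 = 11110010, payload 010 (3 bits).
Byte 2: 0x9C = 10011100 (10xxxxxx ✓), payload 011100.
Byte 3: 0x9C = 10011100 (10xxxxxx ✓), payload 011100.
Byte 4: 0xAF = 10101111 (10xxxxxx ✓), payload 101111.
Concatenate: 010011100011100101111 = 0x9C72F (21 bits → U+9C72F).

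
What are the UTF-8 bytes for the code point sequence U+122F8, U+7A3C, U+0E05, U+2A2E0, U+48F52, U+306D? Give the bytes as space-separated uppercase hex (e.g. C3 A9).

F0 92 8B B8 E7 A8 BC E0 B8 85 F0 AA 8B A0 F1 88 BD 92 E3 81 AD

U+122F8: 4-byte form → F0 92 8B B8.
U+7A3C: 3-byte form → E7 A8 BC.
U+0E05: 3-byte form → E0 B8 85.
U+2A2E0: 4-byte form → F0 AA 8B A0.
U+48F52: 4-byte form → F1 88 BD 92.
U+306D: 3-byte form → E3 81 AD.
Concatenated (21 bytes): F0 92 8B B8 E7 A8 BC E0 B8 85 F0 AA 8B A0 F1 88 BD 92 E3 81 AD.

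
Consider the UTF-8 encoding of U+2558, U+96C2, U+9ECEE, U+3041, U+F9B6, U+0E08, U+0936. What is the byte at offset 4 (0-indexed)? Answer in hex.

0x9B

U+2558 → 3-byte form E2 95 98 at offsets 0–2.
U+96C2 → 3-byte form E9 9B 82 at offsets 3–5.
Offset 4 falls in char 2's range; it's byte 2 of E9 9B 82 = 0x9B.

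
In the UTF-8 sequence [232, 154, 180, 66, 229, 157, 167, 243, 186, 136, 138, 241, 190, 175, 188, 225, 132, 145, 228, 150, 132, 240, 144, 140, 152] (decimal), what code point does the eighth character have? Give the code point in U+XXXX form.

U+10318

Offset 0: leading byte 0xE8 = 11101000 → 3-byte char #1 = E8 9A B4.
Offset 3: leading byte 0x42 = 01000010 → 1-byte char #2 = 42.
Offset 4: leading byte 0xE5 = 11100101 → 3-byte char #3 = E5 9D A7.
Offset 7: leading byte 0xF3 = 11110011 → 4-byte char #4 = F3 BA 88 8A.
Offset 11: leading byte 0xF1 = 11110001 → 4-byte char #5 = F1 BE AF BC.
Offset 15: leading byte 0xE1 = 11100001 → 3-byte char #6 = E1 84 91.
Offset 18: leading byte 0xE4 = 11100100 → 3-byte char #7 = E4 96 84.
Offset 21: leading byte 0xF0 = 11110000 → 4-byte char #8 = F0 90 8C 98.
Leading byte 0xF0 = 11110000 matches 11110xxx → 4-byte sequence.
Byte 1: 0xF0 = 11110000, payload 000 (3 bits).
Byte 2: 0x90 = 10010000 (10xxxxxx ✓), payload 010000.
Byte 3: 0x8C = 10001100 (10xxxxxx ✓), payload 001100.
Byte 4: 0x98 = 10011000 (10xxxxxx ✓), payload 011000.
Concatenate: 000010000001100011000 = 0x10318 (21 bits → U+10318).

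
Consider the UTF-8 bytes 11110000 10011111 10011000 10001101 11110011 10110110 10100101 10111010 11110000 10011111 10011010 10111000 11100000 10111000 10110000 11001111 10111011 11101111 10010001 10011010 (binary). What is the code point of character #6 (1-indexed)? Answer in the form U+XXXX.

U+F45A

Offset 0: leading byte 0xF0 = 11110000 → 4-byte char #1 = F0 9F 98 8D.
Offset 4: leading byte 0xF3 = 11110011 → 4-byte char #2 = F3 B6 A5 BA.
Offset 8: leading byte 0xF0 = 11110000 → 4-byte char #3 = F0 9F 9A B8.
Offset 12: leading byte 0xE0 = 11100000 → 3-byte char #4 = E0 B8 B0.
Offset 15: leading byte 0xCF = 11001111 → 2-byte char #5 = CF BB.
Offset 17: leading byte 0xEF = 11101111 → 3-byte char #6 = EF 91 9A.
Leading byte 0xEF = 11101111 matches 1110xxxx → 3-byte sequence.
Byte 1: 0xEF = 11101111, payload 1111 (4 bits).
Byte 2: 0x91 = 10010001 (10xxxxxx ✓), payload 010001.
Byte 3: 0x9A = 10011010 (10xxxxxx ✓), payload 011010.
Concatenate: 1111010001011010 = 0xF45A (16 bits → U+F45A).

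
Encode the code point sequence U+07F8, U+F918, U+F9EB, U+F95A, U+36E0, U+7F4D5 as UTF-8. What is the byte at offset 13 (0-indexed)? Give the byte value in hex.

0xA0

U+07F8 → 2-byte form DF B8 at offsets 0–1.
U+F918 → 3-byte form EF A4 98 at offsets 2–4.
U+F9EB → 3-byte form EF A7 AB at offsets 5–7.
U+F95A → 3-byte form EF A5 9A at offsets 8–10.
U+36E0 → 3-byte form E3 9B A0 at offsets 11–13.
Offset 13 falls in char 5's range; it's byte 3 of E3 9B A0 = 0xA0.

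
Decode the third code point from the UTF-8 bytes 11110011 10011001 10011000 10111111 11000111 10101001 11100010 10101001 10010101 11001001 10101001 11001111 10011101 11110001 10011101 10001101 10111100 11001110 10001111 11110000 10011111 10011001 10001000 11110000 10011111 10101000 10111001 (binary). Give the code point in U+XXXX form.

U+2A55

Offset 0: leading byte 0xF3 = 11110011 → 4-byte char #1 = F3 99 98 BF.
Offset 4: leading byte 0xC7 = 11000111 → 2-byte char #2 = C7 A9.
Offset 6: leading byte 0xE2 = 11100010 → 3-byte char #3 = E2 A9 95.
Leading byte 0xE2 = 11100010 matches 1110xxxx → 3-byte sequence.
Byte 1: 0xE2 = 11100010, payload 0010 (4 bits).
Byte 2: 0xA9 = 10101001 (10xxxxxx ✓), payload 101001.
Byte 3: 0x95 = 10010101 (10xxxxxx ✓), payload 010101.
Concatenate: 0010101001010101 = 0x2A55 (16 bits → U+2A55).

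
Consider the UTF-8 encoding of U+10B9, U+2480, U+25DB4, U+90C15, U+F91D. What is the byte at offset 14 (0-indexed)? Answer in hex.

U+10B9 → 3-byte form E1 82 B9 at offsets 0–2.
U+2480 → 3-byte form E2 92 80 at offsets 3–5.
U+25DB4 → 4-byte form F0 A5 B6 B4 at offsets 6–9.
U+90C15 → 4-byte form F2 90 B0 95 at offsets 10–13.
U+F91D → 3-byte form EF A4 9D at offsets 14–16.
Offset 14 falls in char 5's range; it's byte 1 of EF A4 9D = 0xEF.

0xEF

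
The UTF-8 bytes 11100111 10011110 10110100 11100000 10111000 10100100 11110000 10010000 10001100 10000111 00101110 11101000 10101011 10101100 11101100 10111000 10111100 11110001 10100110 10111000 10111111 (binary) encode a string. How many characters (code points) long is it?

Byte at offset 0: 0xE7 = 11100111 → 3-byte char (#1). Advance 3.
Byte at offset 3: 0xE0 = 11100000 → 3-byte char (#2). Advance 3.
Byte at offset 6: 0xF0 = 11110000 → 4-byte char (#3). Advance 4.
Byte at offset 10: 0x2E = 00101110 → 1-byte char (#4). Advance 1.
Byte at offset 11: 0xE8 = 11101000 → 3-byte char (#5). Advance 3.
Byte at offset 14: 0xEC = 11101100 → 3-byte char (#6). Advance 3.
Byte at offset 17: 0xF1 = 11110001 → 4-byte char (#7). Advance 4.
Reached end at offset 21 after 7 code points.

7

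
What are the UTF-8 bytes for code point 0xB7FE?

EB 9F BE

U+B7FE = 0xB7FE = 47102 decimal. In range U+0800–U+FFFF → 3-byte form: 1110xxxx 10xxxxxx 10xxxxxx.
Binary (16 bits): 1011011111111110.
Split 4+6+6: 1011 | 011111 | 111110.
Byte 1: 11101011 = 0xEB.
Byte 2: 10011111 = 0x9F.
Byte 3: 10111110 = 0xBE.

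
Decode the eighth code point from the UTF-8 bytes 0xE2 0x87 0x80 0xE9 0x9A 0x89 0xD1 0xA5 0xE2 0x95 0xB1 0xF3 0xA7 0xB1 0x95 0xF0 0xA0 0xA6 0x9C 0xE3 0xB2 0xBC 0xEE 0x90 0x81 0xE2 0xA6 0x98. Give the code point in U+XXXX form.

U+E401

Offset 0: leading byte 0xE2 = 11100010 → 3-byte char #1 = E2 87 80.
Offset 3: leading byte 0xE9 = 11101001 → 3-byte char #2 = E9 9A 89.
Offset 6: leading byte 0xD1 = 11010001 → 2-byte char #3 = D1 A5.
Offset 8: leading byte 0xE2 = 11100010 → 3-byte char #4 = E2 95 B1.
Offset 11: leading byte 0xF3 = 11110011 → 4-byte char #5 = F3 A7 B1 95.
Offset 15: leading byte 0xF0 = 11110000 → 4-byte char #6 = F0 A0 A6 9C.
Offset 19: leading byte 0xE3 = 11100011 → 3-byte char #7 = E3 B2 BC.
Offset 22: leading byte 0xEE = 11101110 → 3-byte char #8 = EE 90 81.
Leading byte 0xEE = 11101110 matches 1110xxxx → 3-byte sequence.
Byte 1: 0xEE = 11101110, payload 1110 (4 bits).
Byte 2: 0x90 = 10010000 (10xxxxxx ✓), payload 010000.
Byte 3: 0x81 = 10000001 (10xxxxxx ✓), payload 000001.
Concatenate: 1110010000000001 = 0xE401 (16 bits → U+E401).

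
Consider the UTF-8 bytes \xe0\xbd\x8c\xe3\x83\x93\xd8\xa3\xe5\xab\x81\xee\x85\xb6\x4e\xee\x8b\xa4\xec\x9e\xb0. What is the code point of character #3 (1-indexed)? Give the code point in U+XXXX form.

U+0623

Offset 0: leading byte 0xE0 = 11100000 → 3-byte char #1 = E0 BD 8C.
Offset 3: leading byte 0xE3 = 11100011 → 3-byte char #2 = E3 83 93.
Offset 6: leading byte 0xD8 = 11011000 → 2-byte char #3 = D8 A3.
Leading byte 0xD8 = 11011000 matches 110xxxxx → 2-byte sequence.
Byte 1: 0xD8 = 11011000, payload 11000 (5 bits).
Byte 2: 0xA3 = 10100011 (10xxxxxx ✓), payload 100011.
Concatenate: 11000100011 = 0x623 (11 bits → U+0623).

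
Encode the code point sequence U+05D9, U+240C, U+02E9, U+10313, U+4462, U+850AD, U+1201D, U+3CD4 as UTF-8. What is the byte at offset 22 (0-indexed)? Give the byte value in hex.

0xE3

U+05D9 → 2-byte form D7 99 at offsets 0–1.
U+240C → 3-byte form E2 90 8C at offsets 2–4.
U+02E9 → 2-byte form CB A9 at offsets 5–6.
U+10313 → 4-byte form F0 90 8C 93 at offsets 7–10.
U+4462 → 3-byte form E4 91 A2 at offsets 11–13.
U+850AD → 4-byte form F2 85 82 AD at offsets 14–17.
U+1201D → 4-byte form F0 92 80 9D at offsets 18–21.
U+3CD4 → 3-byte form E3 B3 94 at offsets 22–24.
Offset 22 falls in char 8's range; it's byte 1 of E3 B3 94 = 0xE3.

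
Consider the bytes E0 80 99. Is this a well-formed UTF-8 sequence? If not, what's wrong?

Leading byte 0xE0 = 11100000 → 3-byte form.
Continuation bytes all match 10xxxxxx. Payload decodes to 0x19.
But 0x19 < 0x800, the minimum for a 3-byte sequence — this is an overlong encoding.

invalid (overlong encoding)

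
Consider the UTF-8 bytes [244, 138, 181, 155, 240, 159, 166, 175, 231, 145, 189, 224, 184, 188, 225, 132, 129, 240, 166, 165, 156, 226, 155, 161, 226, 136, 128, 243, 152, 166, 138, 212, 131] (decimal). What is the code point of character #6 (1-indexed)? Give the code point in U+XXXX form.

U+2695C

Offset 0: leading byte 0xF4 = 11110100 → 4-byte char #1 = F4 8A B5 9B.
Offset 4: leading byte 0xF0 = 11110000 → 4-byte char #2 = F0 9F A6 AF.
Offset 8: leading byte 0xE7 = 11100111 → 3-byte char #3 = E7 91 BD.
Offset 11: leading byte 0xE0 = 11100000 → 3-byte char #4 = E0 B8 BC.
Offset 14: leading byte 0xE1 = 11100001 → 3-byte char #5 = E1 84 81.
Offset 17: leading byte 0xF0 = 11110000 → 4-byte char #6 = F0 A6 A5 9C.
Leading byte 0xF0 = 11110000 matches 11110xxx → 4-byte sequence.
Byte 1: 0xF0 = 11110000, payload 000 (3 bits).
Byte 2: 0xA6 = 10100110 (10xxxxxx ✓), payload 100110.
Byte 3: 0xA5 = 10100101 (10xxxxxx ✓), payload 100101.
Byte 4: 0x9C = 10011100 (10xxxxxx ✓), payload 011100.
Concatenate: 000100110100101011100 = 0x2695C (21 bits → U+2695C).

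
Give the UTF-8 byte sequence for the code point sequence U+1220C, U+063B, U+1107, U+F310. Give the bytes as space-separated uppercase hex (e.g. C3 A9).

U+1220C: 4-byte form → F0 92 88 8C.
U+063B: 2-byte form → D8 BB.
U+1107: 3-byte form → E1 84 87.
U+F310: 3-byte form → EF 8C 90.
Concatenated (12 bytes): F0 92 88 8C D8 BB E1 84 87 EF 8C 90.

F0 92 88 8C D8 BB E1 84 87 EF 8C 90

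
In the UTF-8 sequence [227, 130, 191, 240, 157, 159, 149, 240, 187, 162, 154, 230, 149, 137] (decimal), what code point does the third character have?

Offset 0: leading byte 0xE3 = 11100011 → 3-byte char #1 = E3 82 BF.
Offset 3: leading byte 0xF0 = 11110000 → 4-byte char #2 = F0 9D 9F 95.
Offset 7: leading byte 0xF0 = 11110000 → 4-byte char #3 = F0 BB A2 9A.
Leading byte 0xF0 = 11110000 matches 11110xxx → 4-byte sequence.
Byte 1: 0xF0 = 11110000, payload 000 (3 bits).
Byte 2: 0xBB = 10111011 (10xxxxxx ✓), payload 111011.
Byte 3: 0xA2 = 10100010 (10xxxxxx ✓), payload 100010.
Byte 4: 0x9A = 10011010 (10xxxxxx ✓), payload 011010.
Concatenate: 000111011100010011010 = 0x3B89A (21 bits → U+3B89A).

U+3B89A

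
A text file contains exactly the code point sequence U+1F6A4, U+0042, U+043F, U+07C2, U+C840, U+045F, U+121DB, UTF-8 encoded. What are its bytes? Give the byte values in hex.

F0 9F 9A A4 42 D0 BF DF 82 EC A1 80 D1 9F F0 92 87 9B

U+1F6A4: 4-byte form → F0 9F 9A A4.
U+0042: 1-byte form → 42.
U+043F: 2-byte form → D0 BF.
U+07C2: 2-byte form → DF 82.
U+C840: 3-byte form → EC A1 80.
U+045F: 2-byte form → D1 9F.
U+121DB: 4-byte form → F0 92 87 9B.
Concatenated (18 bytes): F0 9F 9A A4 42 D0 BF DF 82 EC A1 80 D1 9F F0 92 87 9B.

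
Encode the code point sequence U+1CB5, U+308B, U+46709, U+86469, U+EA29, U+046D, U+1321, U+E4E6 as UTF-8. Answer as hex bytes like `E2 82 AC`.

E1 B2 B5 E3 82 8B F1 86 9C 89 F2 86 91 A9 EE A8 A9 D1 AD E1 8C A1 EE 93 A6

U+1CB5: 3-byte form → E1 B2 B5.
U+308B: 3-byte form → E3 82 8B.
U+46709: 4-byte form → F1 86 9C 89.
U+86469: 4-byte form → F2 86 91 A9.
U+EA29: 3-byte form → EE A8 A9.
U+046D: 2-byte form → D1 AD.
U+1321: 3-byte form → E1 8C A1.
U+E4E6: 3-byte form → EE 93 A6.
Concatenated (25 bytes): E1 B2 B5 E3 82 8B F1 86 9C 89 F2 86 91 A9 EE A8 A9 D1 AD E1 8C A1 EE 93 A6.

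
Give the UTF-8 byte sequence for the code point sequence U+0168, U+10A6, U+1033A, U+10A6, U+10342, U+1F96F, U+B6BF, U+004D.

U+0168: 2-byte form → C5 A8.
U+10A6: 3-byte form → E1 82 A6.
U+1033A: 4-byte form → F0 90 8C BA.
U+10A6: 3-byte form → E1 82 A6.
U+10342: 4-byte form → F0 90 8D 82.
U+1F96F: 4-byte form → F0 9F A5 AF.
U+B6BF: 3-byte form → EB 9A BF.
U+004D: 1-byte form → 4D.
Concatenated (24 bytes): C5 A8 E1 82 A6 F0 90 8C BA E1 82 A6 F0 90 8D 82 F0 9F A5 AF EB 9A BF 4D.

C5 A8 E1 82 A6 F0 90 8C BA E1 82 A6 F0 90 8D 82 F0 9F A5 AF EB 9A BF 4D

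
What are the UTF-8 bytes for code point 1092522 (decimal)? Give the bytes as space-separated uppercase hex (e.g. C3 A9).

U+10ABAA = 0x10ABAA = 1092522 decimal. In range U+10000–U+10FFFF → 4-byte form: 11110xxx 10xxxxxx 10xxxxxx 10xxxxxx.
Binary (21 bits): 100001010101110101010.
Split 3+6+6+6: 100 | 001010 | 101110 | 101010.
Byte 1: 11110100 = 0xF4.
Byte 2: 10001010 = 0x8A.
Byte 3: 10101110 = 0xAE.
Byte 4: 10101010 = 0xAA.

F4 8A AE AA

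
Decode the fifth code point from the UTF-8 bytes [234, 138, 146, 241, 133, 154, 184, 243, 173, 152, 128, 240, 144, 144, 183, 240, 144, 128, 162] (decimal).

U+10022

Offset 0: leading byte 0xEA = 11101010 → 3-byte char #1 = EA 8A 92.
Offset 3: leading byte 0xF1 = 11110001 → 4-byte char #2 = F1 85 9A B8.
Offset 7: leading byte 0xF3 = 11110011 → 4-byte char #3 = F3 AD 98 80.
Offset 11: leading byte 0xF0 = 11110000 → 4-byte char #4 = F0 90 90 B7.
Offset 15: leading byte 0xF0 = 11110000 → 4-byte char #5 = F0 90 80 A2.
Leading byte 0xF0 = 11110000 matches 11110xxx → 4-byte sequence.
Byte 1: 0xF0 = 11110000, payload 000 (3 bits).
Byte 2: 0x90 = 10010000 (10xxxxxx ✓), payload 010000.
Byte 3: 0x80 = 10000000 (10xxxxxx ✓), payload 000000.
Byte 4: 0xA2 = 10100010 (10xxxxxx ✓), payload 100010.
Concatenate: 000010000000000100010 = 0x10022 (21 bits → U+10022).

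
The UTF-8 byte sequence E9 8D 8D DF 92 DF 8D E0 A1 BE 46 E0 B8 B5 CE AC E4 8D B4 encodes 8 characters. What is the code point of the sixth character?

Offset 0: leading byte 0xE9 = 11101001 → 3-byte char #1 = E9 8D 8D.
Offset 3: leading byte 0xDF = 11011111 → 2-byte char #2 = DF 92.
Offset 5: leading byte 0xDF = 11011111 → 2-byte char #3 = DF 8D.
Offset 7: leading byte 0xE0 = 11100000 → 3-byte char #4 = E0 A1 BE.
Offset 10: leading byte 0x46 = 01000110 → 1-byte char #5 = 46.
Offset 11: leading byte 0xE0 = 11100000 → 3-byte char #6 = E0 B8 B5.
Leading byte 0xE0 = 11100000 matches 1110xxxx → 3-byte sequence.
Byte 1: 0xE0 = 11100000, payload 0000 (4 bits).
Byte 2: 0xB8 = 10111000 (10xxxxxx ✓), payload 111000.
Byte 3: 0xB5 = 10110101 (10xxxxxx ✓), payload 110101.
Concatenate: 0000111000110101 = 0xE35 (16 bits → U+0E35).

U+0E35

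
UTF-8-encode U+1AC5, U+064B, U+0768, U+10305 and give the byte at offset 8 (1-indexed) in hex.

0xF0

1-indexed offset 8 is 0-indexed offset 7.
U+1AC5 → 3-byte form E1 AB 85 at offsets 0–2.
U+064B → 2-byte form D9 8B at offsets 3–4.
U+0768 → 2-byte form DD A8 at offsets 5–6.
U+10305 → 4-byte form F0 90 8C 85 at offsets 7–10.
Offset 7 falls in char 4's range; it's byte 1 of F0 90 8C 85 = 0xF0.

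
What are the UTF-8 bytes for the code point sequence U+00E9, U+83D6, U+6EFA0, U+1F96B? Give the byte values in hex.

C3 A9 E8 8F 96 F1 AE BE A0 F0 9F A5 AB

U+00E9: 2-byte form → C3 A9.
U+83D6: 3-byte form → E8 8F 96.
U+6EFA0: 4-byte form → F1 AE BE A0.
U+1F96B: 4-byte form → F0 9F A5 AB.
Concatenated (13 bytes): C3 A9 E8 8F 96 F1 AE BE A0 F0 9F A5 AB.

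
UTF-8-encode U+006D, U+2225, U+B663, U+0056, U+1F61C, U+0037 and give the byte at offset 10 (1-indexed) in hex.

1-indexed offset 10 is 0-indexed offset 9.
U+006D → 1-byte form 6D at offsets 0–0.
U+2225 → 3-byte form E2 88 A5 at offsets 1–3.
U+B663 → 3-byte form EB 99 A3 at offsets 4–6.
U+0056 → 1-byte form 56 at offsets 7–7.
U+1F61C → 4-byte form F0 9F 98 9C at offsets 8–11.
Offset 9 falls in char 5's range; it's byte 2 of F0 9F 98 9C = 0x9F.

0x9F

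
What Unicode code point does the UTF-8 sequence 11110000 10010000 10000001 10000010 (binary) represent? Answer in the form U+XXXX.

Leading byte 0xF0 = 11110000 matches 11110xxx → 4-byte sequence.
Byte 1: 0xF0 = 11110000, payload 000 (3 bits).
Byte 2: 0x90 = 10010000 (10xxxxxx ✓), payload 010000.
Byte 3: 0x81 = 10000001 (10xxxxxx ✓), payload 000001.
Byte 4: 0x82 = 10000010 (10xxxxxx ✓), payload 000010.
Concatenate: 000010000000001000010 = 0x10042 (21 bits → U+10042).

U+10042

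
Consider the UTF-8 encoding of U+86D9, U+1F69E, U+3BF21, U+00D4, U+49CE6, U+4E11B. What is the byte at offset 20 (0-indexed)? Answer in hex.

0x9B

U+86D9 → 3-byte form E8 9B 99 at offsets 0–2.
U+1F69E → 4-byte form F0 9F 9A 9E at offsets 3–6.
U+3BF21 → 4-byte form F0 BB BC A1 at offsets 7–10.
U+00D4 → 2-byte form C3 94 at offsets 11–12.
U+49CE6 → 4-byte form F1 89 B3 A6 at offsets 13–16.
U+4E11B → 4-byte form F1 8E 84 9B at offsets 17–20.
Offset 20 falls in char 6's range; it's byte 4 of F1 8E 84 9B = 0x9B.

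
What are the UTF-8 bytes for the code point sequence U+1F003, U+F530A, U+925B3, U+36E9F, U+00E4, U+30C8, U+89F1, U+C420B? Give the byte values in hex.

F0 9F 80 83 F3 B5 8C 8A F2 92 96 B3 F0 B6 BA 9F C3 A4 E3 83 88 E8 A7 B1 F3 84 88 8B

U+1F003: 4-byte form → F0 9F 80 83.
U+F530A: 4-byte form → F3 B5 8C 8A.
U+925B3: 4-byte form → F2 92 96 B3.
U+36E9F: 4-byte form → F0 B6 BA 9F.
U+00E4: 2-byte form → C3 A4.
U+30C8: 3-byte form → E3 83 88.
U+89F1: 3-byte form → E8 A7 B1.
U+C420B: 4-byte form → F3 84 88 8B.
Concatenated (28 bytes): F0 9F 80 83 F3 B5 8C 8A F2 92 96 B3 F0 B6 BA 9F C3 A4 E3 83 88 E8 A7 B1 F3 84 88 8B.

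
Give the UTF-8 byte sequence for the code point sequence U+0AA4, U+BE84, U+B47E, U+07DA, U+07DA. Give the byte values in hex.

U+0AA4: 3-byte form → E0 AA A4.
U+BE84: 3-byte form → EB BA 84.
U+B47E: 3-byte form → EB 91 BE.
U+07DA: 2-byte form → DF 9A.
U+07DA: 2-byte form → DF 9A.
Concatenated (13 bytes): E0 AA A4 EB BA 84 EB 91 BE DF 9A DF 9A.

E0 AA A4 EB BA 84 EB 91 BE DF 9A DF 9A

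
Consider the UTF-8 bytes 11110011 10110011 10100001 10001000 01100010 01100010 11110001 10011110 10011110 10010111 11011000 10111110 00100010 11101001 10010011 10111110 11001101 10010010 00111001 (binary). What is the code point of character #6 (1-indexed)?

Offset 0: leading byte 0xF3 = 11110011 → 4-byte char #1 = F3 B3 A1 88.
Offset 4: leading byte 0x62 = 01100010 → 1-byte char #2 = 62.
Offset 5: leading byte 0x62 = 01100010 → 1-byte char #3 = 62.
Offset 6: leading byte 0xF1 = 11110001 → 4-byte char #4 = F1 9E 9E 97.
Offset 10: leading byte 0xD8 = 11011000 → 2-byte char #5 = D8 BE.
Offset 12: leading byte 0x22 = 00100010 → 1-byte char #6 = 22.
Leading byte 0x22 = 00100010 matches 0xxxxxxx → 1-byte sequence.
Byte 1: 0x22 = 00100010, payload 0100010 (7 bits).
Concatenate: 0100010 = 0x22 (7 bits → U+0022).

U+0022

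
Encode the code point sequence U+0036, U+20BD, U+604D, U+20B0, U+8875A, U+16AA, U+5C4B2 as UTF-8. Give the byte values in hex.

U+0036: 1-byte form → 36.
U+20BD: 3-byte form → E2 82 BD.
U+604D: 3-byte form → E6 81 8D.
U+20B0: 3-byte form → E2 82 B0.
U+8875A: 4-byte form → F2 88 9D 9A.
U+16AA: 3-byte form → E1 9A AA.
U+5C4B2: 4-byte form → F1 9C 92 B2.
Concatenated (21 bytes): 36 E2 82 BD E6 81 8D E2 82 B0 F2 88 9D 9A E1 9A AA F1 9C 92 B2.

36 E2 82 BD E6 81 8D E2 82 B0 F2 88 9D 9A E1 9A AA F1 9C 92 B2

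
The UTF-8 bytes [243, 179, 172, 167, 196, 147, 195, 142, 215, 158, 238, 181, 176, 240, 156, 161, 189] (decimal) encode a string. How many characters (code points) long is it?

Byte at offset 0: 0xF3 = 11110011 → 4-byte char (#1). Advance 4.
Byte at offset 4: 0xC4 = 11000100 → 2-byte char (#2). Advance 2.
Byte at offset 6: 0xC3 = 11000011 → 2-byte char (#3). Advance 2.
Byte at offset 8: 0xD7 = 11010111 → 2-byte char (#4). Advance 2.
Byte at offset 10: 0xEE = 11101110 → 3-byte char (#5). Advance 3.
Byte at offset 13: 0xF0 = 11110000 → 4-byte char (#6). Advance 4.
Reached end at offset 17 after 6 code points.

6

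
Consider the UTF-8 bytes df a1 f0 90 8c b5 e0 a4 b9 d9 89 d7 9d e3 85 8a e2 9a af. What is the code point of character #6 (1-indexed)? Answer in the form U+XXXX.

U+314A

Offset 0: leading byte 0xDF = 11011111 → 2-byte char #1 = DF A1.
Offset 2: leading byte 0xF0 = 11110000 → 4-byte char #2 = F0 90 8C B5.
Offset 6: leading byte 0xE0 = 11100000 → 3-byte char #3 = E0 A4 B9.
Offset 9: leading byte 0xD9 = 11011001 → 2-byte char #4 = D9 89.
Offset 11: leading byte 0xD7 = 11010111 → 2-byte char #5 = D7 9D.
Offset 13: leading byte 0xE3 = 11100011 → 3-byte char #6 = E3 85 8A.
Leading byte 0xE3 = 11100011 matches 1110xxxx → 3-byte sequence.
Byte 1: 0xE3 = 11100011, payload 0011 (4 bits).
Byte 2: 0x85 = 10000101 (10xxxxxx ✓), payload 000101.
Byte 3: 0x8A = 10001010 (10xxxxxx ✓), payload 001010.
Concatenate: 0011000101001010 = 0x314A (16 bits → U+314A).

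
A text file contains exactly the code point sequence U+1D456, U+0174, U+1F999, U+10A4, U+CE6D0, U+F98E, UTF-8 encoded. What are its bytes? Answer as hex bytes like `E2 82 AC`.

U+1D456: 4-byte form → F0 9D 91 96.
U+0174: 2-byte form → C5 B4.
U+1F999: 4-byte form → F0 9F A6 99.
U+10A4: 3-byte form → E1 82 A4.
U+CE6D0: 4-byte form → F3 8E 9B 90.
U+F98E: 3-byte form → EF A6 8E.
Concatenated (20 bytes): F0 9D 91 96 C5 B4 F0 9F A6 99 E1 82 A4 F3 8E 9B 90 EF A6 8E.

F0 9D 91 96 C5 B4 F0 9F A6 99 E1 82 A4 F3 8E 9B 90 EF A6 8E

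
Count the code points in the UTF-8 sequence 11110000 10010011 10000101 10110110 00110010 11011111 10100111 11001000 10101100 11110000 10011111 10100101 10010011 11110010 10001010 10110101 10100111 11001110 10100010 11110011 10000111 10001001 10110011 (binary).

8

Byte at offset 0: 0xF0 = 11110000 → 4-byte char (#1). Advance 4.
Byte at offset 4: 0x32 = 00110010 → 1-byte char (#2). Advance 1.
Byte at offset 5: 0xDF = 11011111 → 2-byte char (#3). Advance 2.
Byte at offset 7: 0xC8 = 11001000 → 2-byte char (#4). Advance 2.
Byte at offset 9: 0xF0 = 11110000 → 4-byte char (#5). Advance 4.
Byte at offset 13: 0xF2 = 11110010 → 4-byte char (#6). Advance 4.
Byte at offset 17: 0xCE = 11001110 → 2-byte char (#7). Advance 2.
Byte at offset 19: 0xF3 = 11110011 → 4-byte char (#8). Advance 4.
Reached end at offset 23 after 8 code points.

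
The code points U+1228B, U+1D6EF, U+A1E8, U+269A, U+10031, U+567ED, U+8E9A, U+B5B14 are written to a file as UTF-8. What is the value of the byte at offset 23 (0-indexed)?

0xBA

U+1228B → 4-byte form F0 92 8A 8B at offsets 0–3.
U+1D6EF → 4-byte form F0 9D 9B AF at offsets 4–7.
U+A1E8 → 3-byte form EA 87 A8 at offsets 8–10.
U+269A → 3-byte form E2 9A 9A at offsets 11–13.
U+10031 → 4-byte form F0 90 80 B1 at offsets 14–17.
U+567ED → 4-byte form F1 96 9F AD at offsets 18–21.
U+8E9A → 3-byte form E8 BA 9A at offsets 22–24.
Offset 23 falls in char 7's range; it's byte 2 of E8 BA 9A = 0xBA.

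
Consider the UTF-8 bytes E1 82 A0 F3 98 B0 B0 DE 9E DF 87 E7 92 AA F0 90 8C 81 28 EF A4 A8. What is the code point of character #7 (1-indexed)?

Offset 0: leading byte 0xE1 = 11100001 → 3-byte char #1 = E1 82 A0.
Offset 3: leading byte 0xF3 = 11110011 → 4-byte char #2 = F3 98 B0 B0.
Offset 7: leading byte 0xDE = 11011110 → 2-byte char #3 = DE 9E.
Offset 9: leading byte 0xDF = 11011111 → 2-byte char #4 = DF 87.
Offset 11: leading byte 0xE7 = 11100111 → 3-byte char #5 = E7 92 AA.
Offset 14: leading byte 0xF0 = 11110000 → 4-byte char #6 = F0 90 8C 81.
Offset 18: leading byte 0x28 = 00101000 → 1-byte char #7 = 28.
Leading byte 0x28 = 00101000 matches 0xxxxxxx → 1-byte sequence.
Byte 1: 0x28 = 00101000, payload 0101000 (7 bits).
Concatenate: 0101000 = 0x28 (7 bits → U+0028).

U+0028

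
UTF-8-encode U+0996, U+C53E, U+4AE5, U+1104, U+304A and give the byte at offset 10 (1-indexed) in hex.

1-indexed offset 10 is 0-indexed offset 9.
U+0996 → 3-byte form E0 A6 96 at offsets 0–2.
U+C53E → 3-byte form EC 94 BE at offsets 3–5.
U+4AE5 → 3-byte form E4 AB A5 at offsets 6–8.
U+1104 → 3-byte form E1 84 84 at offsets 9–11.
Offset 9 falls in char 4's range; it's byte 1 of E1 84 84 = 0xE1.

0xE1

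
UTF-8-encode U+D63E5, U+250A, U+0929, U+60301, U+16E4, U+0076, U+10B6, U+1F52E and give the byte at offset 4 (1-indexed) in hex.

0xA5

1-indexed offset 4 is 0-indexed offset 3.
U+D63E5 → 4-byte form F3 96 8F A5 at offsets 0–3.
Offset 3 falls in char 1's range; it's byte 4 of F3 96 8F A5 = 0xA5.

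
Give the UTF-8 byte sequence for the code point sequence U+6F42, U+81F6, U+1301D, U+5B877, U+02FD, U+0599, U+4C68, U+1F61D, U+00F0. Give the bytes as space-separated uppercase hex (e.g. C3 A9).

E6 BD 82 E8 87 B6 F0 93 80 9D F1 9B A1 B7 CB BD D6 99 E4 B1 A8 F0 9F 98 9D C3 B0

U+6F42: 3-byte form → E6 BD 82.
U+81F6: 3-byte form → E8 87 B6.
U+1301D: 4-byte form → F0 93 80 9D.
U+5B877: 4-byte form → F1 9B A1 B7.
U+02FD: 2-byte form → CB BD.
U+0599: 2-byte form → D6 99.
U+4C68: 3-byte form → E4 B1 A8.
U+1F61D: 4-byte form → F0 9F 98 9D.
U+00F0: 2-byte form → C3 B0.
Concatenated (27 bytes): E6 BD 82 E8 87 B6 F0 93 80 9D F1 9B A1 B7 CB BD D6 99 E4 B1 A8 F0 9F 98 9D C3 B0.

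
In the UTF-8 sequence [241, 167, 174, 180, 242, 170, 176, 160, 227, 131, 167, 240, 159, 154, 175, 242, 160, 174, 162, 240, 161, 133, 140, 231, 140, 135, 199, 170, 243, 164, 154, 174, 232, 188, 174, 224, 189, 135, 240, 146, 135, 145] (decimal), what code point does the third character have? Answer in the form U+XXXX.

U+30E7

Offset 0: leading byte 0xF1 = 11110001 → 4-byte char #1 = F1 A7 AE B4.
Offset 4: leading byte 0xF2 = 11110010 → 4-byte char #2 = F2 AA B0 A0.
Offset 8: leading byte 0xE3 = 11100011 → 3-byte char #3 = E3 83 A7.
Leading byte 0xE3 = 11100011 matches 1110xxxx → 3-byte sequence.
Byte 1: 0xE3 = 11100011, payload 0011 (4 bits).
Byte 2: 0x83 = 10000011 (10xxxxxx ✓), payload 000011.
Byte 3: 0xA7 = 10100111 (10xxxxxx ✓), payload 100111.
Concatenate: 0011000011100111 = 0x30E7 (16 bits → U+30E7).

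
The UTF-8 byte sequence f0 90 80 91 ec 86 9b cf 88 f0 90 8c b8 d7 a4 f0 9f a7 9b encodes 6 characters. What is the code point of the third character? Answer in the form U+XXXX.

U+03C8

Offset 0: leading byte 0xF0 = 11110000 → 4-byte char #1 = F0 90 80 91.
Offset 4: leading byte 0xEC = 11101100 → 3-byte char #2 = EC 86 9B.
Offset 7: leading byte 0xCF = 11001111 → 2-byte char #3 = CF 88.
Leading byte 0xCF = 11001111 matches 110xxxxx → 2-byte sequence.
Byte 1: 0xCF = 11001111, payload 01111 (5 bits).
Byte 2: 0x88 = 10001000 (10xxxxxx ✓), payload 001000.
Concatenate: 01111001000 = 0x3C8 (11 bits → U+03C8).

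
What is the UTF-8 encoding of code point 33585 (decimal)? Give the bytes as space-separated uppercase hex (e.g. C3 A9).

U+8331 = 0x8331 = 33585 decimal. In range U+0800–U+FFFF → 3-byte form: 1110xxxx 10xxxxxx 10xxxxxx.
Binary (16 bits): 1000001100110001.
Split 4+6+6: 1000 | 001100 | 110001.
Byte 1: 11101000 = 0xE8.
Byte 2: 10001100 = 0x8C.
Byte 3: 10110001 = 0xB1.

E8 8C B1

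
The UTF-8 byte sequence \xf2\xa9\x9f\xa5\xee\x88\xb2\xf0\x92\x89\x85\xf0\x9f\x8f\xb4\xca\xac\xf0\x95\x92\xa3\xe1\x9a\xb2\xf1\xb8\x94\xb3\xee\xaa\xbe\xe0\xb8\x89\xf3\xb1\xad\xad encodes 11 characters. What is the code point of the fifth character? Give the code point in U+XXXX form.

U+02AC

Offset 0: leading byte 0xF2 = 11110010 → 4-byte char #1 = F2 A9 9F A5.
Offset 4: leading byte 0xEE = 11101110 → 3-byte char #2 = EE 88 B2.
Offset 7: leading byte 0xF0 = 11110000 → 4-byte char #3 = F0 92 89 85.
Offset 11: leading byte 0xF0 = 11110000 → 4-byte char #4 = F0 9F 8F B4.
Offset 15: leading byte 0xCA = 11001010 → 2-byte char #5 = CA AC.
Leading byte 0xCA = 11001010 matches 110xxxxx → 2-byte sequence.
Byte 1: 0xCA = 11001010, payload 01010 (5 bits).
Byte 2: 0xAC = 10101100 (10xxxxxx ✓), payload 101100.
Concatenate: 01010101100 = 0x2AC (11 bits → U+02AC).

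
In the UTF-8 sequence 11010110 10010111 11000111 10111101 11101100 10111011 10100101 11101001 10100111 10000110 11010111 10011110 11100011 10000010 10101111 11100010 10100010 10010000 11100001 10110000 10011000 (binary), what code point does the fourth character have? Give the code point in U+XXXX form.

U+99C6

Offset 0: leading byte 0xD6 = 11010110 → 2-byte char #1 = D6 97.
Offset 2: leading byte 0xC7 = 11000111 → 2-byte char #2 = C7 BD.
Offset 4: leading byte 0xEC = 11101100 → 3-byte char #3 = EC BB A5.
Offset 7: leading byte 0xE9 = 11101001 → 3-byte char #4 = E9 A7 86.
Leading byte 0xE9 = 11101001 matches 1110xxxx → 3-byte sequence.
Byte 1: 0xE9 = 11101001, payload 1001 (4 bits).
Byte 2: 0xA7 = 10100111 (10xxxxxx ✓), payload 100111.
Byte 3: 0x86 = 10000110 (10xxxxxx ✓), payload 000110.
Concatenate: 1001100111000110 = 0x99C6 (16 bits → U+99C6).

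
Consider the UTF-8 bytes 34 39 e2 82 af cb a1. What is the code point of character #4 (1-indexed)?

Offset 0: leading byte 0x34 = 00110100 → 1-byte char #1 = 34.
Offset 1: leading byte 0x39 = 00111001 → 1-byte char #2 = 39.
Offset 2: leading byte 0xE2 = 11100010 → 3-byte char #3 = E2 82 AF.
Offset 5: leading byte 0xCB = 11001011 → 2-byte char #4 = CB A1.
Leading byte 0xCB = 11001011 matches 110xxxxx → 2-byte sequence.
Byte 1: 0xCB = 11001011, payload 01011 (5 bits).
Byte 2: 0xA1 = 10100001 (10xxxxxx ✓), payload 100001.
Concatenate: 01011100001 = 0x2E1 (11 bits → U+02E1).

U+02E1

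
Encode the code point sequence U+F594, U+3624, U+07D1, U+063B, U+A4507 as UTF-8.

U+F594: 3-byte form → EF 96 94.
U+3624: 3-byte form → E3 98 A4.
U+07D1: 2-byte form → DF 91.
U+063B: 2-byte form → D8 BB.
U+A4507: 4-byte form → F2 A4 94 87.
Concatenated (14 bytes): EF 96 94 E3 98 A4 DF 91 D8 BB F2 A4 94 87.

EF 96 94 E3 98 A4 DF 91 D8 BB F2 A4 94 87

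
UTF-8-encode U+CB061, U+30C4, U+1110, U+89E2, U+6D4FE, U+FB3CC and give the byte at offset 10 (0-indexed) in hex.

U+CB061 → 4-byte form F3 8B 81 A1 at offsets 0–3.
U+30C4 → 3-byte form E3 83 84 at offsets 4–6.
U+1110 → 3-byte form E1 84 90 at offsets 7–9.
U+89E2 → 3-byte form E8 A7 A2 at offsets 10–12.
Offset 10 falls in char 4's range; it's byte 1 of E8 A7 A2 = 0xE8.

0xE8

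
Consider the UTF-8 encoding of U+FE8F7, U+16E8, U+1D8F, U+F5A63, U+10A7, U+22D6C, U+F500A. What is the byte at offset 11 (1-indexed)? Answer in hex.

1-indexed offset 11 is 0-indexed offset 10.
U+FE8F7 → 4-byte form F3 BE A3 B7 at offsets 0–3.
U+16E8 → 3-byte form E1 9B A8 at offsets 4–6.
U+1D8F → 3-byte form E1 B6 8F at offsets 7–9.
U+F5A63 → 4-byte form F3 B5 A9 A3 at offsets 10–13.
Offset 10 falls in char 4's range; it's byte 1 of F3 B5 A9 A3 = 0xF3.

0xF3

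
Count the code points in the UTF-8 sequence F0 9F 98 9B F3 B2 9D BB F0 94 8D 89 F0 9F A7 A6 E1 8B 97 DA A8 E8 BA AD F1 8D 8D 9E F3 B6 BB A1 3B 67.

Byte at offset 0: 0xF0 = 11110000 → 4-byte char (#1). Advance 4.
Byte at offset 4: 0xF3 = 11110011 → 4-byte char (#2). Advance 4.
Byte at offset 8: 0xF0 = 11110000 → 4-byte char (#3). Advance 4.
Byte at offset 12: 0xF0 = 11110000 → 4-byte char (#4). Advance 4.
Byte at offset 16: 0xE1 = 11100001 → 3-byte char (#5). Advance 3.
Byte at offset 19: 0xDA = 11011010 → 2-byte char (#6). Advance 2.
Byte at offset 21: 0xE8 = 11101000 → 3-byte char (#7). Advance 3.
Byte at offset 24: 0xF1 = 11110001 → 4-byte char (#8). Advance 4.
Byte at offset 28: 0xF3 = 11110011 → 4-byte char (#9). Advance 4.
Byte at offset 32: 0x3B = 00111011 → 1-byte char (#10). Advance 1.
Byte at offset 33: 0x67 = 01100111 → 1-byte char (#11). Advance 1.
Reached end at offset 34 after 11 code points.

11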